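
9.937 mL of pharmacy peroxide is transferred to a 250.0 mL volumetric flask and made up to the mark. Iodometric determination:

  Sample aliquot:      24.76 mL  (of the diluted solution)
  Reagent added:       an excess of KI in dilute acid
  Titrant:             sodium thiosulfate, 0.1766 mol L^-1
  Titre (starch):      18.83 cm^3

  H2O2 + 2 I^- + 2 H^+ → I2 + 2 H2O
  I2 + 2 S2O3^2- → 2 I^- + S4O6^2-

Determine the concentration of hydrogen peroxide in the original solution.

n(S2O3^2-) = 0.01883 × 0.1766 = 3.325 × 10^-3 mol
n(I2) = n(S2O3^2-)/2 = 1.663 × 10^-3 mol
n(H2O2) in the aliquot = 1.663 × 10^-3 mol (1:1 ratio)
[H2O2]_dilute = 1.663 × 10^-3 / 0.02476 = 0.06715 mol/L
[H2O2]_original = 0.06715 × 250.0/9.937 = 1.689 mol/L

1.689 mol/L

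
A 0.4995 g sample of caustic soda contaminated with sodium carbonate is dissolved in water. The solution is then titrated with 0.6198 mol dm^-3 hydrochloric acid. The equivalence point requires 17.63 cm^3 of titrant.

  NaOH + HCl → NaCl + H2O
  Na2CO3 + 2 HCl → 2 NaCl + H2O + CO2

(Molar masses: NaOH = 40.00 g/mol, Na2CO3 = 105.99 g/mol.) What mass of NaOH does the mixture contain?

n(HCl) = 0.01763 × 0.6198 = 0.01093 mol
Let x = n(NaOH), y = n(Na2CO3).
Titrant: 1x + 2y = 0.01093;  mass: 40.00x + 105.99y = 0.4995
Solving, x = 6.124 × 10^-3 mol, y = 2.402 × 10^-3 mol
mass of NaOH = 6.124 × 10^-3 × 40.00 = 0.2450 g

0.2450 g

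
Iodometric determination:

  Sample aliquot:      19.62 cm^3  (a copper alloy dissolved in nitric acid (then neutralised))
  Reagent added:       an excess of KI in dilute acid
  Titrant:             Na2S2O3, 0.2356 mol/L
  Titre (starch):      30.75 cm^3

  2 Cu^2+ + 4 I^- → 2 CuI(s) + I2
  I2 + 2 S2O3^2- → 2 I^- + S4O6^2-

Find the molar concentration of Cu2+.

0.3693 mol/L

n(S2O3^2-) = 0.03075 × 0.2356 = 7.245 × 10^-3 mol
n(I2) = n(S2O3^2-)/2 = 3.622 × 10^-3 mol
From the 2:1 ratio, n(Cu2+) in the aliquot = 2/1 × 3.622 × 10^-3 = 7.245 × 10^-3 mol
[Cu2+] = 7.245 × 10^-3 / 0.01962 = 0.3693 mol/L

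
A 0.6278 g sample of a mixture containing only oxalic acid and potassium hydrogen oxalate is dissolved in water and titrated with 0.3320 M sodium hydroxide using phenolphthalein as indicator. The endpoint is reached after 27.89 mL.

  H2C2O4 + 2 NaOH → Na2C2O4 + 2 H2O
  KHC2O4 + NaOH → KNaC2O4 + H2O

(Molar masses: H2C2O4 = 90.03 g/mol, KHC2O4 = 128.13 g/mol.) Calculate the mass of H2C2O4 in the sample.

0.3025 g

n(NaOH) = 0.02789 × 0.3320 = 9.259 × 10^-3 mol
Let x = n(H2C2O4), y = n(KHC2O4).
Titrant: 2x + 1y = 9.259 × 10^-3;  mass: 90.03x + 128.13y = 0.6278
Solving, x = 3.361 × 10^-3 mol, y = 2.538 × 10^-3 mol
mass of H2C2O4 = 3.361 × 10^-3 × 90.03 = 0.3025 g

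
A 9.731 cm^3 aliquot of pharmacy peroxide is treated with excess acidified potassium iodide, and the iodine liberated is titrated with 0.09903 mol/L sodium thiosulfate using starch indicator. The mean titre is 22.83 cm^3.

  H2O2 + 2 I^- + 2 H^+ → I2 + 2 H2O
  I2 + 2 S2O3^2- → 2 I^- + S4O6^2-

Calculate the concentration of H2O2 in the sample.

n(S2O3^2-) = 0.02283 × 0.09903 = 2.261 × 10^-3 mol
n(I2) = n(S2O3^2-)/2 = 1.130 × 10^-3 mol
n(H2O2) in the aliquot = 1.130 × 10^-3 mol (1:1 ratio)
[H2O2] = 1.130 × 10^-3 / 0.009731 = 0.1162 mol/L

0.1162 mol/L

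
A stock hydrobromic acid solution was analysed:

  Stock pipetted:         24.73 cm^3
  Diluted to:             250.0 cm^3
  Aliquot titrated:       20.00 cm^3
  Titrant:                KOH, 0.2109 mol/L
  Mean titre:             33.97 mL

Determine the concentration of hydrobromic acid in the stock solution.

HBr + KOH → KBr + H2O
n(KOH) = 0.03397 × 0.2109 = 7.164 × 10^-3 mol
n(HBr) in the aliquot = 7.164 × 10^-3 mol (1:1 ratio)
[HBr]_dilute = 7.164 × 10^-3 / 0.02000 = 0.3582 mol/L
Dilution factor = 250.0 / 24.73 = 10.11
[HBr]_stock = 0.3582 × 10.11 = 3.621 mol/L

3.621 mol/L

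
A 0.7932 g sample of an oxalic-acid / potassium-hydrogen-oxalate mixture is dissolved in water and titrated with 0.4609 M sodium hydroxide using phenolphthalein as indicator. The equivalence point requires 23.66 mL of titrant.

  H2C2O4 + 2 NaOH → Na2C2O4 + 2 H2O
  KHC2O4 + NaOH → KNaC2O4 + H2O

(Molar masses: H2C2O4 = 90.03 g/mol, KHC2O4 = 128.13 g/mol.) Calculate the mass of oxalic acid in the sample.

n(NaOH) = 0.02366 × 0.4609 = 0.01090 mol
Let x = n(H2C2O4), y = n(KHC2O4).
Titrant: 2x + 1y = 0.01090;  mass: 90.03x + 128.13y = 0.7932
Solving, x = 3.634 × 10^-3 mol, y = 3.637 × 10^-3 mol
mass of H2C2O4 = 3.634 × 10^-3 × 90.03 = 0.3271 g

0.3271 g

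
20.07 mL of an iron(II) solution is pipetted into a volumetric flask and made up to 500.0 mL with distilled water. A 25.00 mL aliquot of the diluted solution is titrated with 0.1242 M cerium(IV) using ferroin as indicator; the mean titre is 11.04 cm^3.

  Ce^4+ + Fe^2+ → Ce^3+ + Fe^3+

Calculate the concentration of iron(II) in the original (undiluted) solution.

n(Ce4+) = 0.01104 × 0.1242 = 1.371 × 10^-3 mol
n(Fe2+) in the aliquot = 1.371 × 10^-3 mol (1:1 ratio)
[Fe2+]_dilute = 1.371 × 10^-3 / 0.02500 = 0.05485 mol/L
Dilution factor = 500.0 / 20.07 = 24.91
[Fe2+]_stock = 0.05485 × 24.91 = 1.366 mol/L

1.366 M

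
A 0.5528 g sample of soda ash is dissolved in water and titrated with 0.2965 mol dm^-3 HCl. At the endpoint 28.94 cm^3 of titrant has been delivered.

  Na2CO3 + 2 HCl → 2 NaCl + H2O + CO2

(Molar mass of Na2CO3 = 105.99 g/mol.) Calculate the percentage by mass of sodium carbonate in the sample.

n(HCl) = 0.02894 L × 0.2965 mol/L = 8.581 × 10^-3 mol
From the 1:2 ratio, n(Na2CO3) = 1/2 × 8.581 × 10^-3 = 4.290 × 10^-3 mol
mass of Na2CO3 = 4.290 × 10^-3 × 105.99 g/mol = 0.4547 g
% Na2CO3 = 0.4547 / 0.5528 × 100 = 82.26 %

82.26 %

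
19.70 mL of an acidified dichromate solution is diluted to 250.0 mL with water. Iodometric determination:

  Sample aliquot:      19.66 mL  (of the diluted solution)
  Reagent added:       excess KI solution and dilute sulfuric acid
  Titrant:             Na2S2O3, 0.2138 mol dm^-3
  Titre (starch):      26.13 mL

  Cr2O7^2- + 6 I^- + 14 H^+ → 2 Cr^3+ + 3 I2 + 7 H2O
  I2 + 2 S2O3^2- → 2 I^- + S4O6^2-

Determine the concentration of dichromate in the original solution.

0.6010 mol/L

n(S2O3^2-) = 0.02613 × 0.2138 = 5.587 × 10^-3 mol
n(I2) = n(S2O3^2-)/2 = 2.793 × 10^-3 mol
From the 1:3 ratio, n(Cr2O7^2-) in the aliquot = 1/3 × 2.793 × 10^-3 = 9.311 × 10^-4 mol
[Cr2O7^2-]_dilute = 9.311 × 10^-4 / 0.01966 = 0.04736 mol/L
[Cr2O7^2-]_original = 0.04736 × 250.0/19.70 = 0.6010 mol/L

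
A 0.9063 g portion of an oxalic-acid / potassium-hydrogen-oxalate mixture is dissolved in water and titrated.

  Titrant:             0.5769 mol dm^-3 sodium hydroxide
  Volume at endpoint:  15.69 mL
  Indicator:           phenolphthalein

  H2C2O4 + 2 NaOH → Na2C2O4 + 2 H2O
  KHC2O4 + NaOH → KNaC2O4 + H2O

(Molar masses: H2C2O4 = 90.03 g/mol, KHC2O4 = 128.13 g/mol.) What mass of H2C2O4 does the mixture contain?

n(NaOH) = 0.01569 × 0.5769 = 9.052 × 10^-3 mol
Let x = n(H2C2O4), y = n(KHC2O4).
Titrant: 2x + 1y = 9.052 × 10^-3;  mass: 90.03x + 128.13y = 0.9063
Solving, x = 1.525 × 10^-3 mol, y = 6.002 × 10^-3 mol
mass of H2C2O4 = 1.525 × 10^-3 × 90.03 = 0.1373 g

0.1373 g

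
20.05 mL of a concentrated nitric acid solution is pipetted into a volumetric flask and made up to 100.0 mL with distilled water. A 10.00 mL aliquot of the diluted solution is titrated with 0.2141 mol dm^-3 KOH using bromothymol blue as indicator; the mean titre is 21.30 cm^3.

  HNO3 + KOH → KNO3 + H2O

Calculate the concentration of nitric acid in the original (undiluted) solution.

2.274 mol/L

n(KOH) = 0.02130 × 0.2141 = 4.560 × 10^-3 mol
n(HNO3) in the aliquot = 4.560 × 10^-3 mol (1:1 ratio)
[HNO3]_dilute = 4.560 × 10^-3 / 0.01000 = 0.4560 mol/L
Dilution factor = 100.0 / 20.05 = 4.988
[HNO3]_stock = 0.4560 × 4.988 = 2.274 mol/L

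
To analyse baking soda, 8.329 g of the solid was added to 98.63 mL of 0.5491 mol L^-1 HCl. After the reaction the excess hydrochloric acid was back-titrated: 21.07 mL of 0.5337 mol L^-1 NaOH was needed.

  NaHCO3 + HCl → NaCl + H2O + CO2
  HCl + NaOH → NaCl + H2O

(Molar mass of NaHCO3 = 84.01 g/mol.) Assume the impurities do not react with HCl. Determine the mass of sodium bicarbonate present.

3.605 g

n(HCl) added = 0.09863 × 0.5491 = 0.05416 mol
n(NaOH) used in back-titration = 0.02107 × 0.5337 = 0.01125 mol
n(HCl) left over = 0.01125 mol (1:1 ratio)
n(HCl) consumed by analyte = 0.05416 − 0.01125 = 0.04291 mol
n(NaHCO3) = 0.04291 mol (1:1 ratio)
mass of NaHCO3 = 0.04291 × 84.01 = 3.605 g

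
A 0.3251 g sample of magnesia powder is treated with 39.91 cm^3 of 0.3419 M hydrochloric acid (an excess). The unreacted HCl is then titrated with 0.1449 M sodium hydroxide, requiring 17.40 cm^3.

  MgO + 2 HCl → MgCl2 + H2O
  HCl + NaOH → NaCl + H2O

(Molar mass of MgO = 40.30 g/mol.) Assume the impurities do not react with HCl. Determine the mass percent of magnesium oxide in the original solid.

n(HCl) added = 0.03991 × 0.3419 = 0.01365 mol
n(NaOH) used in back-titration = 0.01740 × 0.1449 = 2.521 × 10^-3 mol
n(HCl) left over = 2.521 × 10^-3 mol (1:1 ratio)
n(HCl) consumed by analyte = 0.01365 − 2.521 × 10^-3 = 0.01112 mol
From the 1:2 ratio, n(MgO) = 1/2 × 0.01112 = 5.562 × 10^-3 mol
mass of MgO = 5.562 × 10^-3 × 40.30 = 0.2241 g
% MgO = 0.2241 / 0.3251 × 100 = 68.95 %

68.95 %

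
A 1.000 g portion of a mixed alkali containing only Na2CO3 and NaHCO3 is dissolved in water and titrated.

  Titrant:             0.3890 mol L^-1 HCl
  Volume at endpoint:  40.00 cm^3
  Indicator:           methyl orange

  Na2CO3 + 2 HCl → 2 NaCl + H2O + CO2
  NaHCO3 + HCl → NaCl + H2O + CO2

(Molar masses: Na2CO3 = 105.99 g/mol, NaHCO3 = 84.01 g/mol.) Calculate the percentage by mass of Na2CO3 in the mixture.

n(HCl) = 0.04000 × 0.3890 = 0.01556 mol
Let x = n(Na2CO3), y = n(NaHCO3).
Titrant: 2x + 1y = 0.01556;  mass: 105.99x + 84.01y = 1.000
Solving, x = 4.952 × 10^-3 mol, y = 5.655 × 10^-3 mol
mass of Na2CO3 = 4.952 × 10^-3 × 105.99 = 0.5249 g
% Na2CO3 = 0.5249 / 1.000 × 100 = 52.49 %

52.49 %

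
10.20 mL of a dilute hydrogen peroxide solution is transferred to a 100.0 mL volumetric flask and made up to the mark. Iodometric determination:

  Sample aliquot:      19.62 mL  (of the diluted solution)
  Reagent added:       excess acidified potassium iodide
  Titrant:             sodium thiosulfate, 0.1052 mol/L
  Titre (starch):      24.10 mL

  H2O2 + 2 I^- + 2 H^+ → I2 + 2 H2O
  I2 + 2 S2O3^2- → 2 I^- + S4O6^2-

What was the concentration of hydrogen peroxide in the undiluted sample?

n(S2O3^2-) = 0.02410 × 0.1052 = 2.535 × 10^-3 mol
n(I2) = n(S2O3^2-)/2 = 1.268 × 10^-3 mol
n(H2O2) in the aliquot = 1.268 × 10^-3 mol (1:1 ratio)
[H2O2]_dilute = 1.268 × 10^-3 / 0.01962 = 0.06461 mol/L
[H2O2]_original = 0.06461 × 100.0/10.20 = 0.6334 mol/L

0.6334 mol/L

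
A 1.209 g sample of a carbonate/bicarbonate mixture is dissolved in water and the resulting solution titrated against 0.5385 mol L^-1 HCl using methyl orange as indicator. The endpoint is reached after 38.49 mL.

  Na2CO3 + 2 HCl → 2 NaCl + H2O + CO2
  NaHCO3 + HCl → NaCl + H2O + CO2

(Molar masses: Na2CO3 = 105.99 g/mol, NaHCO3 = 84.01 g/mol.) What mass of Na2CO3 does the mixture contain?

0.9095 g

n(HCl) = 0.03849 × 0.5385 = 0.02073 mol
Let x = n(Na2CO3), y = n(NaHCO3).
Titrant: 2x + 1y = 0.02073;  mass: 105.99x + 84.01y = 1.209
Solving, x = 8.581 × 10^-3 mol, y = 3.565 × 10^-3 mol
mass of Na2CO3 = 8.581 × 10^-3 × 105.99 = 0.9095 g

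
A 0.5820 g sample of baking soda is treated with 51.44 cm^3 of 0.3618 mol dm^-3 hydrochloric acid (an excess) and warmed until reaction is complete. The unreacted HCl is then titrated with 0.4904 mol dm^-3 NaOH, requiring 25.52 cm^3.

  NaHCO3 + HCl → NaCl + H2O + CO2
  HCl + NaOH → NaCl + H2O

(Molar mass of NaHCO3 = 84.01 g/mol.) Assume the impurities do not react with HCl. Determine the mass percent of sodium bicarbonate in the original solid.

87.99 %

n(HCl) added = 0.05144 × 0.3618 = 0.01861 mol
n(NaOH) used in back-titration = 0.02552 × 0.4904 = 0.01252 mol
n(HCl) left over = 0.01252 mol (1:1 ratio)
n(HCl) consumed by analyte = 0.01861 − 0.01252 = 6.096 × 10^-3 mol
n(NaHCO3) = 6.096 × 10^-3 mol (1:1 ratio)
mass of NaHCO3 = 6.096 × 10^-3 × 84.01 = 0.5121 g
% NaHCO3 = 0.5121 / 0.5820 × 100 = 87.99 %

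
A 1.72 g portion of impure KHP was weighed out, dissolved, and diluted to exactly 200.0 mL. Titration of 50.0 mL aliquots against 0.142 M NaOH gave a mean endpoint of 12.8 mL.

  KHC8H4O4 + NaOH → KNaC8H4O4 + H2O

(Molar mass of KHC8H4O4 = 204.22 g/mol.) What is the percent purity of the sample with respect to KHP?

86.3 %

n(NaOH) per titration = 0.0128 × 0.142 = 1.82 × 10^-3 mol
n(KHC8H4O4) in each aliquot = 1.82 × 10^-3 mol (1:1 ratio)
n(KHC8H4O4) in the whole flask = 1.82 × 10^-3 × 200.0/50.0 = 7.27 × 10^-3 mol
mass of KHC8H4O4 = 7.27 × 10^-3 × 204.22 = 1.48 g
% KHC8H4O4 = 1.48 / 1.72 × 100 = 86.3 %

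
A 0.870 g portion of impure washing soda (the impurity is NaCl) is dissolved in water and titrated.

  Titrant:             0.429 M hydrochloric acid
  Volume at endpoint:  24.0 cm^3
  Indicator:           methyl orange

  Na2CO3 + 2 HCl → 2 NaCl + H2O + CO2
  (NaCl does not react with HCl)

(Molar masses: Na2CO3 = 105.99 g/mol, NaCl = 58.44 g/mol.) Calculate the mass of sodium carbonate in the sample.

0.546 g

n(HCl) = 0.0240 × 0.429 = 0.0103 mol
Let x = n(Na2CO3), y = n(NaCl).
Titrant: 2x = 0.0103;  mass: 105.99x + 58.44y = 0.870
Solving, x = 5.15 × 10^-3 mol, y = 5.55 × 10^-3 mol
mass of Na2CO3 = 5.15 × 10^-3 × 105.99 = 0.546 g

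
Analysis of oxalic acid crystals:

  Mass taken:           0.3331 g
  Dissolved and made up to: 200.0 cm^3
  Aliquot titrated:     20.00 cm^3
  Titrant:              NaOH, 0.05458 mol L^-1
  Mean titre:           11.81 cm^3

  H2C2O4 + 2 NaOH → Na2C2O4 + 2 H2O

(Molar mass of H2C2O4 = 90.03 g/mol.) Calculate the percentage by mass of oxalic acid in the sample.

n(NaOH) per titration = 0.01181 × 0.05458 = 6.446 × 10^-4 mol
From the 1:2 ratio, n(H2C2O4) in each aliquot = 1/2 × 6.446 × 10^-4 = 3.223 × 10^-4 mol
n(H2C2O4) in the whole flask = 3.223 × 10^-4 × 200.0/20.00 = 3.223 × 10^-3 mol
mass of H2C2O4 = 3.223 × 10^-3 × 90.03 = 0.2902 g
% H2C2O4 = 0.2902 / 0.3331 × 100 = 87.11 %

87.11 %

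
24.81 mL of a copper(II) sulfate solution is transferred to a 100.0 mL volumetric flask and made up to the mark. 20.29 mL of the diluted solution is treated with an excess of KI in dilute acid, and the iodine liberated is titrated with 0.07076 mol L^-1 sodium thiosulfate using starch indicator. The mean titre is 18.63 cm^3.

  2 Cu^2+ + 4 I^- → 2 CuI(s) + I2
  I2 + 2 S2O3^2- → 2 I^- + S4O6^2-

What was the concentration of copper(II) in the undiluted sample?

0.2619 mol/L

n(S2O3^2-) = 0.01863 × 0.07076 = 1.318 × 10^-3 mol
n(I2) = n(S2O3^2-)/2 = 6.591 × 10^-4 mol
From the 2:1 ratio, n(Cu2+) in the aliquot = 2/1 × 6.591 × 10^-4 = 1.318 × 10^-3 mol
[Cu2+]_dilute = 1.318 × 10^-3 / 0.02029 = 0.06497 mol/L
[Cu2+]_original = 0.06497 × 100.0/24.81 = 0.2619 mol/L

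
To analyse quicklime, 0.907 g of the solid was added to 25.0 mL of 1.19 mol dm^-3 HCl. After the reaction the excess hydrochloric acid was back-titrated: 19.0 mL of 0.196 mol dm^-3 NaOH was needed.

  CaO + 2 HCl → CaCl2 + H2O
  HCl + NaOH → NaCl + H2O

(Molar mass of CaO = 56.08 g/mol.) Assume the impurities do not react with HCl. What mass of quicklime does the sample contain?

0.730 g

n(HCl) added = 0.0250 × 1.19 = 0.0297 mol
n(NaOH) used in back-titration = 0.0190 × 0.196 = 3.72 × 10^-3 mol
n(HCl) left over = 3.72 × 10^-3 mol (1:1 ratio)
n(HCl) consumed by analyte = 0.0297 − 3.72 × 10^-3 = 0.0260 mol
From the 1:2 ratio, n(CaO) = 1/2 × 0.0260 = 0.0130 mol
mass of CaO = 0.0130 × 56.08 = 0.730 g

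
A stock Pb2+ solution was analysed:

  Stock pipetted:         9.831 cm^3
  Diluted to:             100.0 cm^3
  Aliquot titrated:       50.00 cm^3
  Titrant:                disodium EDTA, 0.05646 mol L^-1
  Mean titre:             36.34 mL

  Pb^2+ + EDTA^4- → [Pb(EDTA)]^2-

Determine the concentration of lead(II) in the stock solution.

0.4174 mol/L

n(EDTA) = 0.03634 × 0.05646 = 2.052 × 10^-3 mol
n(Pb2+) in the aliquot = 2.052 × 10^-3 mol (1:1 ratio)
[Pb2+]_dilute = 2.052 × 10^-3 / 0.05000 = 0.04104 mol/L
Dilution factor = 100.0 / 9.831 = 10.17
[Pb2+]_stock = 0.04104 × 10.17 = 0.4174 mol/L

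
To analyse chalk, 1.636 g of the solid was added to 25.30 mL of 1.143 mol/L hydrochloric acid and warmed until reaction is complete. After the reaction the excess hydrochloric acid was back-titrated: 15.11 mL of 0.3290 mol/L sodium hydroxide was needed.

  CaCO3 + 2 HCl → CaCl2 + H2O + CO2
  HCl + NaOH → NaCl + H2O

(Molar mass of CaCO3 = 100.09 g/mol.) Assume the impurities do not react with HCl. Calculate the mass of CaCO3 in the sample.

n(HCl) added = 0.02530 × 1.143 = 0.02892 mol
n(NaOH) used in back-titration = 0.01511 × 0.3290 = 4.971 × 10^-3 mol
n(HCl) left over = 4.971 × 10^-3 mol (1:1 ratio)
n(HCl) consumed by analyte = 0.02892 − 4.971 × 10^-3 = 0.02395 mol
From the 1:2 ratio, n(CaCO3) = 1/2 × 0.02395 = 0.01197 mol
mass of CaCO3 = 0.01197 × 100.09 = 1.198 g

1.198 g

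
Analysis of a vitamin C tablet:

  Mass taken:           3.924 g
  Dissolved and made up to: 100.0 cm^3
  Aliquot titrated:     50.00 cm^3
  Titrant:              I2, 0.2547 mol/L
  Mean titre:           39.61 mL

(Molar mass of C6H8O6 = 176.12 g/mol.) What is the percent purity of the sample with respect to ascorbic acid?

90.56 %

C6H8O6 + I2 → C6H6O6 + 2 HI
n(I2) per titration = 0.03961 × 0.2547 = 0.01009 mol
n(C6H8O6) in each aliquot = 0.01009 mol (1:1 ratio)
n(C6H8O6) in the whole flask = 0.01009 × 100.0/50.00 = 0.02018 mol
mass of C6H8O6 = 0.02018 × 176.12 = 3.554 g
% C6H8O6 = 3.554 / 3.924 × 100 = 90.56 %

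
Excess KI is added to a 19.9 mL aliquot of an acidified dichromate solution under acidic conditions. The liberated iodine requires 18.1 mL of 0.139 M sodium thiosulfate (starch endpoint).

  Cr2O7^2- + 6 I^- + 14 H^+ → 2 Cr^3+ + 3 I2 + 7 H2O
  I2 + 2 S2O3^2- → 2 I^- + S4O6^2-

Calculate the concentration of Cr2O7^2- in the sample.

0.0211 M

n(S2O3^2-) = 0.0181 × 0.139 = 2.52 × 10^-3 mol
n(I2) = n(S2O3^2-)/2 = 1.26 × 10^-3 mol
From the 1:3 ratio, n(Cr2O7^2-) in the aliquot = 1/3 × 1.26 × 10^-3 = 4.19 × 10^-4 mol
[Cr2O7^2-] = 4.19 × 10^-4 / 0.0199 = 0.0211 mol/L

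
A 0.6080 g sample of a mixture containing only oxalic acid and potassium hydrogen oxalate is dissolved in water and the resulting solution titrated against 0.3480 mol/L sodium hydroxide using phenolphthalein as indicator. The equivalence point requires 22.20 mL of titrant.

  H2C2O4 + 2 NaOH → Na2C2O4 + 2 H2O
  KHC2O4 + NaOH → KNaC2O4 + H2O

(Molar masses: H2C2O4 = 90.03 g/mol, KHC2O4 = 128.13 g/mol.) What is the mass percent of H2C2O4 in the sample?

n(NaOH) = 0.02220 × 0.3480 = 7.726 × 10^-3 mol
Let x = n(H2C2O4), y = n(KHC2O4).
Titrant: 2x + 1y = 7.726 × 10^-3;  mass: 90.03x + 128.13y = 0.6080
Solving, x = 2.297 × 10^-3 mol, y = 3.131 × 10^-3 mol
mass of H2C2O4 = 2.297 × 10^-3 × 90.03 = 0.2068 g
% H2C2O4 = 0.2068 / 0.6080 × 100 = 34.02 %

34.02 %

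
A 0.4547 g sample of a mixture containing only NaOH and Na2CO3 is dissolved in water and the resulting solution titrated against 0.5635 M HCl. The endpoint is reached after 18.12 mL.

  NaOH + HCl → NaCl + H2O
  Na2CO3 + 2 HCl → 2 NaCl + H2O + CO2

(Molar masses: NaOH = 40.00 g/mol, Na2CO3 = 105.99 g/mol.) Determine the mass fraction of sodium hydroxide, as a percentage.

n(HCl) = 0.01812 × 0.5635 = 0.01021 mol
Let x = n(NaOH), y = n(Na2CO3).
Titrant: 1x + 2y = 0.01021;  mass: 40.00x + 105.99y = 0.4547
Solving, x = 6.650 × 10^-3 mol, y = 1.781 × 10^-3 mol
mass of NaOH = 6.650 × 10^-3 × 40.00 = 0.2660 g
% NaOH = 0.2660 / 0.4547 × 100 = 58.50 %

58.50 %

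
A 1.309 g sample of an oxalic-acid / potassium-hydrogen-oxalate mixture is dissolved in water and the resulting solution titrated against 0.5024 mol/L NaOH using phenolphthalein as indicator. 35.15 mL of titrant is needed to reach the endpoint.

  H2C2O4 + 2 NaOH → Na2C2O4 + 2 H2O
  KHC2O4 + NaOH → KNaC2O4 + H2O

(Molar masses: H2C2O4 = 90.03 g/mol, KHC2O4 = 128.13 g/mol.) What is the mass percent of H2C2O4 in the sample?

39.46 %

n(NaOH) = 0.03515 × 0.5024 = 0.01766 mol
Let x = n(H2C2O4), y = n(KHC2O4).
Titrant: 2x + 1y = 0.01766;  mass: 90.03x + 128.13y = 1.309
Solving, x = 5.737 × 10^-3 mol, y = 6.185 × 10^-3 mol
mass of H2C2O4 = 5.737 × 10^-3 × 90.03 = 0.5165 g
% H2C2O4 = 0.5165 / 1.309 × 100 = 39.46 %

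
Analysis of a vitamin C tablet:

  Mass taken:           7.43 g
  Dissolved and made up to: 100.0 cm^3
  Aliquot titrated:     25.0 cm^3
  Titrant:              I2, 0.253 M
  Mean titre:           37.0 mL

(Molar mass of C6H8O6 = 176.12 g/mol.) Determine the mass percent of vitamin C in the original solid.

88.8 %

C6H8O6 + I2 → C6H6O6 + 2 HI
n(I2) per titration = 0.0370 × 0.253 = 9.36 × 10^-3 mol
n(C6H8O6) in each aliquot = 9.36 × 10^-3 mol (1:1 ratio)
n(C6H8O6) in the whole flask = 9.36 × 10^-3 × 100.0/25.0 = 0.0374 mol
mass of C6H8O6 = 0.0374 × 176.12 = 6.59 g
% C6H8O6 = 6.59 / 7.43 × 100 = 88.8 %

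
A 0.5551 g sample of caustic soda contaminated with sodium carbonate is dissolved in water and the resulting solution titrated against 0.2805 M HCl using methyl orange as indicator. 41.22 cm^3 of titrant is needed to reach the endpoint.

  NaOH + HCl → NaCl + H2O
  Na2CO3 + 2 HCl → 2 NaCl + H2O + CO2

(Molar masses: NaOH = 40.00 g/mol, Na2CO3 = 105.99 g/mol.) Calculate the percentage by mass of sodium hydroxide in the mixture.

31.96 %

n(HCl) = 0.04122 × 0.2805 = 0.01156 mol
Let x = n(NaOH), y = n(Na2CO3).
Titrant: 1x + 2y = 0.01156;  mass: 40.00x + 105.99y = 0.5551
Solving, x = 4.435 × 10^-3 mol, y = 3.563 × 10^-3 mol
mass of NaOH = 4.435 × 10^-3 × 40.00 = 0.1774 g
% NaOH = 0.1774 / 0.5551 × 100 = 31.96 %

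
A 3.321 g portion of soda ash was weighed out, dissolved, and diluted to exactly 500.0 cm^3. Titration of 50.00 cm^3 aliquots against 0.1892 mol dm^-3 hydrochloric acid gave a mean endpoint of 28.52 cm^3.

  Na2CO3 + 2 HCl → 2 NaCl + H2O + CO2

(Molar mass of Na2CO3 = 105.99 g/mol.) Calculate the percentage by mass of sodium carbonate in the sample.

n(HCl) per titration = 0.02852 × 0.1892 = 5.396 × 10^-3 mol
From the 1:2 ratio, n(Na2CO3) in each aliquot = 1/2 × 5.396 × 10^-3 = 2.698 × 10^-3 mol
n(Na2CO3) in the whole flask = 2.698 × 10^-3 × 500.0/50.00 = 0.02698 mol
mass of Na2CO3 = 0.02698 × 105.99 = 2.860 g
% Na2CO3 = 2.860 / 3.321 × 100 = 86.11 %

86.11 %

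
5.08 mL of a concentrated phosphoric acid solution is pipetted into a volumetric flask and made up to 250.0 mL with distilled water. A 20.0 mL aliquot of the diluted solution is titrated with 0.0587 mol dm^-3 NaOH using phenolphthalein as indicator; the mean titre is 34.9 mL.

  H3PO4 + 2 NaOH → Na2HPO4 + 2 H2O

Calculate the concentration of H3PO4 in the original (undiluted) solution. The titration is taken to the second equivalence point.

2.52 mol/L

n(NaOH) = 0.0349 × 0.0587 = 2.05 × 10^-3 mol
From the 1:2 ratio, n(H3PO4) in the aliquot = 1/2 × 2.05 × 10^-3 = 1.02 × 10^-3 mol
[H3PO4]_dilute = 1.02 × 10^-3 / 0.0200 = 0.0512 mol/L
Dilution factor = 250.0 / 5.08 = 49.21
[H3PO4]_stock = 0.0512 × 49.21 = 2.52 mol/L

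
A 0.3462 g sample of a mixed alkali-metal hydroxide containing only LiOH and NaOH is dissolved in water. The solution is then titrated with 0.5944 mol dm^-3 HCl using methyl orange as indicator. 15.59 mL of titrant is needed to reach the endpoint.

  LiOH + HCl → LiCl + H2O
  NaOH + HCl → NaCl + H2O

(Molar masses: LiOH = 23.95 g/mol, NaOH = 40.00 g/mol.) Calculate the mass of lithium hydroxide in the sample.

n(HCl) = 0.01559 × 0.5944 = 9.267 × 10^-3 mol
Let x = n(LiOH), y = n(NaOH).
Titrant: 1x + 1y = 9.267 × 10^-3;  mass: 23.95x + 40.00y = 0.3462
Solving, x = 1.524 × 10^-3 mol, y = 7.742 × 10^-3 mol
mass of LiOH = 1.524 × 10^-3 × 23.95 = 0.03651 g

0.03651 g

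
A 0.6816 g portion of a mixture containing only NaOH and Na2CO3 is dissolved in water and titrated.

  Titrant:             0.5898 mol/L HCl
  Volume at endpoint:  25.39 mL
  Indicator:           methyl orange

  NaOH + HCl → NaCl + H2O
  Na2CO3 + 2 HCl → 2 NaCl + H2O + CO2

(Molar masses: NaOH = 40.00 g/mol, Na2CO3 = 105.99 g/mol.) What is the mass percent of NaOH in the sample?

50.58 %

n(HCl) = 0.02539 × 0.5898 = 0.01498 mol
Let x = n(NaOH), y = n(Na2CO3).
Titrant: 1x + 2y = 0.01498;  mass: 40.00x + 105.99y = 0.6816
Solving, x = 8.619 × 10^-3 mol, y = 3.178 × 10^-3 mol
mass of NaOH = 8.619 × 10^-3 × 40.00 = 0.3448 g
% NaOH = 0.3448 / 0.6816 × 100 = 50.58 %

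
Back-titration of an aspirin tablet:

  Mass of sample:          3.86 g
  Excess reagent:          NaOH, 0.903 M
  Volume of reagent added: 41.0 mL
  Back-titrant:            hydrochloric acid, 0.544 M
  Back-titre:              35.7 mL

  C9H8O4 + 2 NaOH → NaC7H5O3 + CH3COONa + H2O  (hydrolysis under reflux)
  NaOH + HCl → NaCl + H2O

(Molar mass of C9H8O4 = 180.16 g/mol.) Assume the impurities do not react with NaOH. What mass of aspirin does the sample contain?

1.59 g

n(NaOH) added = 0.0410 × 0.903 = 0.0370 mol
n(HCl) used in back-titration = 0.0357 × 0.544 = 0.0194 mol
n(NaOH) left over = 0.0194 mol (1:1 ratio)
n(NaOH) consumed by analyte = 0.0370 − 0.0194 = 0.0176 mol
From the 1:2 ratio, n(C9H8O4) = 1/2 × 0.0176 = 8.80 × 10^-3 mol
mass of C9H8O4 = 8.80 × 10^-3 × 180.16 = 1.59 g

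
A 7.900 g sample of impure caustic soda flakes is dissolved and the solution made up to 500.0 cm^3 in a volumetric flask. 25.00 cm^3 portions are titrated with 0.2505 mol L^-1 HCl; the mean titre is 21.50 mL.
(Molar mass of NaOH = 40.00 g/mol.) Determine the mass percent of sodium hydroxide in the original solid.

NaOH + HCl → NaCl + H2O
n(HCl) per titration = 0.02150 × 0.2505 = 5.386 × 10^-3 mol
n(NaOH) in each aliquot = 5.386 × 10^-3 mol (1:1 ratio)
n(NaOH) in the whole flask = 5.386 × 10^-3 × 500.0/25.00 = 0.1077 mol
mass of NaOH = 0.1077 × 40.00 = 4.309 g
% NaOH = 4.309 / 7.900 × 100 = 54.54 %

54.54 %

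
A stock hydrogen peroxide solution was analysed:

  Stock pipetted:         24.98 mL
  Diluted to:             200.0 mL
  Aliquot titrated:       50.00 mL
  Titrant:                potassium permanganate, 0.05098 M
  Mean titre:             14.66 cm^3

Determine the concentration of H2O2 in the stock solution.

2 MnO4^- + 5 H2O2 + 6 H^+ → 2 Mn^2+ + 5 O2 + 8 H2O
n(KMnO4) = 0.01466 × 0.05098 = 7.474 × 10^-4 mol
From the 5:2 ratio, n(H2O2) in the aliquot = 5/2 × 7.474 × 10^-4 = 1.868 × 10^-3 mol
[H2O2]_dilute = 1.868 × 10^-3 / 0.05000 = 0.03737 mol/L
Dilution factor = 200.0 / 24.98 = 8.006
[H2O2]_stock = 0.03737 × 8.006 = 0.2992 mol/L

0.2992 M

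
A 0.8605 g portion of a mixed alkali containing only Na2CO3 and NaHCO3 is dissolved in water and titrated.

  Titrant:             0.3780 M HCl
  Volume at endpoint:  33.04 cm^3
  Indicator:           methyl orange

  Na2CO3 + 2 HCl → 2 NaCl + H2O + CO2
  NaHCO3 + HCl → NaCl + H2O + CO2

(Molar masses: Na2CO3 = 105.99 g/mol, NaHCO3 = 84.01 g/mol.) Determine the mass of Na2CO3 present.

0.3224 g

n(HCl) = 0.03304 × 0.3780 = 0.01249 mol
Let x = n(Na2CO3), y = n(NaHCO3).
Titrant: 2x + 1y = 0.01249;  mass: 105.99x + 84.01y = 0.8605
Solving, x = 3.042 × 10^-3 mol, y = 6.405 × 10^-3 mol
mass of Na2CO3 = 3.042 × 10^-3 × 105.99 = 0.3224 g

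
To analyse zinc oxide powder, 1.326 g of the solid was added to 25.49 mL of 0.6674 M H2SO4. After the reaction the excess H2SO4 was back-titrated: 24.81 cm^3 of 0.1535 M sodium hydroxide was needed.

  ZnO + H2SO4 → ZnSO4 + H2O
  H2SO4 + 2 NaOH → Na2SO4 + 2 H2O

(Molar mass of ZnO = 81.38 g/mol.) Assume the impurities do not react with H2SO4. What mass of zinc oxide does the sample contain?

n(H2SO4) added = 0.02549 × 0.6674 = 0.01701 mol
n(NaOH) used in back-titration = 0.02481 × 0.1535 = 3.808 × 10^-3 mol
From the 1:2 ratio, n(H2SO4) left over = 1/2 × 3.808 × 10^-3 = 1.904 × 10^-3 mol
n(H2SO4) consumed by analyte = 0.01701 − 1.904 × 10^-3 = 0.01511 mol
n(ZnO) = 0.01511 mol (1:1 ratio)
mass of ZnO = 0.01511 × 81.38 = 1.229 g

1.229 g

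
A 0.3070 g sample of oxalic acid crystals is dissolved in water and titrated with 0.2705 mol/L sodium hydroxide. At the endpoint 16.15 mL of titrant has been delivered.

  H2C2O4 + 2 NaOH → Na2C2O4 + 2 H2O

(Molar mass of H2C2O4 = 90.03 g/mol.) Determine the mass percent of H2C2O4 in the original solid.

n(NaOH) = 0.01615 L × 0.2705 mol/L = 4.369 × 10^-3 mol
From the 1:2 ratio, n(H2C2O4) = 1/2 × 4.369 × 10^-3 = 2.184 × 10^-3 mol
mass of H2C2O4 = 2.184 × 10^-3 × 90.03 g/mol = 0.1967 g
% H2C2O4 = 0.1967 / 0.3070 × 100 = 64.06 %

64.06 %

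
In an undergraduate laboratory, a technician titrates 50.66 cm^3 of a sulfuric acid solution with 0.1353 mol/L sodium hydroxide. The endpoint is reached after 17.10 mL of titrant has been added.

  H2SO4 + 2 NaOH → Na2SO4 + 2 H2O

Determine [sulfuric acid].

n(NaOH) = 0.01710 L × 0.1353 mol/L = 2.314 × 10^-3 mol
From the 1:2 mole ratio, n(H2SO4) = 1/2 × 2.314 × 10^-3 = 1.157 × 10^-3 mol
[H2SO4] = 1.157 × 10^-3 mol / 0.05066 L = 0.02283 mol/L

0.02283 mol/L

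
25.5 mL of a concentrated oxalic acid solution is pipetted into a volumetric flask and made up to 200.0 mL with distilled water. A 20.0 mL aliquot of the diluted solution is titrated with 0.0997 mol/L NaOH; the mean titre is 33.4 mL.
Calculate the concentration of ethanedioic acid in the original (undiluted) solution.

H2C2O4 + 2 NaOH → Na2C2O4 + 2 H2O
n(NaOH) = 0.0334 × 0.0997 = 3.33 × 10^-3 mol
From the 1:2 ratio, n(H2C2O4) in the aliquot = 1/2 × 3.33 × 10^-3 = 1.66 × 10^-3 mol
[H2C2O4]_dilute = 1.66 × 10^-3 / 0.0200 = 0.0832 mol/L
Dilution factor = 200.0 / 25.5 = 7.843
[H2C2O4]_stock = 0.0832 × 7.843 = 0.653 mol/L

0.653 mol/L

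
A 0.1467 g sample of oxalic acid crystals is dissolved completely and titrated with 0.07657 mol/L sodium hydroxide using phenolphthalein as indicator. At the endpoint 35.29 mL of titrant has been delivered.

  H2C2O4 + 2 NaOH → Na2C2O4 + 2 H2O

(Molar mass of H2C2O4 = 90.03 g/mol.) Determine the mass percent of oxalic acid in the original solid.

82.92 %

n(NaOH) = 0.03529 L × 0.07657 mol/L = 2.702 × 10^-3 mol
From the 1:2 ratio, n(H2C2O4) = 1/2 × 2.702 × 10^-3 = 1.351 × 10^-3 mol
mass of H2C2O4 = 1.351 × 10^-3 × 90.03 g/mol = 0.1216 g
% H2C2O4 = 0.1216 / 0.1467 × 100 = 82.92 %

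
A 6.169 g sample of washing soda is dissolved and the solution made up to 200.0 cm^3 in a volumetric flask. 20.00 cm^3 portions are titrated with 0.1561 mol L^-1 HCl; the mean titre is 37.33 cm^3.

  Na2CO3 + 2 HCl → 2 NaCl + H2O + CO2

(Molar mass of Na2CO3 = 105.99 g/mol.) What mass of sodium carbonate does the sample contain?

n(HCl) per titration = 0.03733 × 0.1561 = 5.827 × 10^-3 mol
From the 1:2 ratio, n(Na2CO3) in each aliquot = 1/2 × 5.827 × 10^-3 = 2.914 × 10^-3 mol
n(Na2CO3) in the whole flask = 2.914 × 10^-3 × 200.0/20.00 = 0.02914 mol
mass of Na2CO3 = 0.02914 × 105.99 = 3.088 g

3.088 g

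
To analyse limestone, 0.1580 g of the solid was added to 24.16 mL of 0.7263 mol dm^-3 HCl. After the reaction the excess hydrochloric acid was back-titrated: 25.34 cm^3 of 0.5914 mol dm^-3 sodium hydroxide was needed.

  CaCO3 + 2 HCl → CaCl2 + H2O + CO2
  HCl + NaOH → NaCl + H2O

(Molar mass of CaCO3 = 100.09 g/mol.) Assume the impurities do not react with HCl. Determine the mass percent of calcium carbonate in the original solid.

n(HCl) added = 0.02416 × 0.7263 = 0.01755 mol
n(NaOH) used in back-titration = 0.02534 × 0.5914 = 0.01499 mol
n(HCl) left over = 0.01499 mol (1:1 ratio)
n(HCl) consumed by analyte = 0.01755 − 0.01499 = 2.561 × 10^-3 mol
From the 1:2 ratio, n(CaCO3) = 1/2 × 2.561 × 10^-3 = 1.281 × 10^-3 mol
mass of CaCO3 = 1.281 × 10^-3 × 100.09 = 0.1282 g
% CaCO3 = 0.1282 / 0.1580 × 100 = 81.13 %

81.13 %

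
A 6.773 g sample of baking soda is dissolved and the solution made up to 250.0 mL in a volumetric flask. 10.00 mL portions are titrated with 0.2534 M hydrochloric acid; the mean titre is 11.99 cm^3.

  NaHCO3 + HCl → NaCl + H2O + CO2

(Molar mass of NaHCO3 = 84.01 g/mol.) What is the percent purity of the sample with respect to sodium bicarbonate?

94.21 %

n(HCl) per titration = 0.01199 × 0.2534 = 3.038 × 10^-3 mol
n(NaHCO3) in each aliquot = 3.038 × 10^-3 mol (1:1 ratio)
n(NaHCO3) in the whole flask = 3.038 × 10^-3 × 250.0/10.00 = 0.07596 mol
mass of NaHCO3 = 0.07596 × 84.01 = 6.381 g
% NaHCO3 = 6.381 / 6.773 × 100 = 94.21 %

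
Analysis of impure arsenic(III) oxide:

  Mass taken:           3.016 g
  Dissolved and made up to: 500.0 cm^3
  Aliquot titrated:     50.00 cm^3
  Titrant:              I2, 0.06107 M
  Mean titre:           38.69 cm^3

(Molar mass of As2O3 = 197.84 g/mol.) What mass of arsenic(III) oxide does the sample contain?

2.337 g

As2O3 + 2 I2 + 2 H2O → As2O5 + 4 HI
n(I2) per titration = 0.03869 × 0.06107 = 2.363 × 10^-3 mol
From the 1:2 ratio, n(As2O3) in each aliquot = 1/2 × 2.363 × 10^-3 = 1.181 × 10^-3 mol
n(As2O3) in the whole flask = 1.181 × 10^-3 × 500.0/50.00 = 0.01181 mol
mass of As2O3 = 0.01181 × 197.84 = 2.337 g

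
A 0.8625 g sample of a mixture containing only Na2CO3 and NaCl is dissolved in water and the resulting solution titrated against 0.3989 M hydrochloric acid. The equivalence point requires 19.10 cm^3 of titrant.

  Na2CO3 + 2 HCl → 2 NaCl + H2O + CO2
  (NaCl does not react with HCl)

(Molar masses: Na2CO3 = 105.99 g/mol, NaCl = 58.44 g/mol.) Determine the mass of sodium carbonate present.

0.4038 g

n(HCl) = 0.01910 × 0.3989 = 7.619 × 10^-3 mol
Let x = n(Na2CO3), y = n(NaCl).
Titrant: 2x = 7.619 × 10^-3;  mass: 105.99x + 58.44y = 0.8625
Solving, x = 3.809 × 10^-3 mol, y = 7.850 × 10^-3 mol
mass of Na2CO3 = 3.809 × 10^-3 × 105.99 = 0.4038 g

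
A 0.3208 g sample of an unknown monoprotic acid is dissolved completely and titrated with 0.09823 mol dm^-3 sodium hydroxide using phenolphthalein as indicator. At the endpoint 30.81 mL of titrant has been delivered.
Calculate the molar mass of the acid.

106.0 g/mol

n(NaOH) = 0.03081 L × 0.09823 mol/L = 3.026 × 10^-3 mol
n(HA) = 3.026 × 10^-3 mol (1:1 ratio)
M = m / n = 0.3208 g / 3.026 × 10^-3 mol = 106.0 g/mol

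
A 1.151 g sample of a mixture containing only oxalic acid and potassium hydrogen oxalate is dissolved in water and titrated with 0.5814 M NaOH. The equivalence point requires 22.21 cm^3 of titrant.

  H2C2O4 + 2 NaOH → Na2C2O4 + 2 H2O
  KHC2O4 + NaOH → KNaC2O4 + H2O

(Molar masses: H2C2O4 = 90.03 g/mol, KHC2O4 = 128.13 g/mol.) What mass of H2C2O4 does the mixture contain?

n(NaOH) = 0.02221 × 0.5814 = 0.01291 mol
Let x = n(H2C2O4), y = n(KHC2O4).
Titrant: 2x + 1y = 0.01291;  mass: 90.03x + 128.13y = 1.151
Solving, x = 3.029 × 10^-3 mol, y = 6.855 × 10^-3 mol
mass of H2C2O4 = 3.029 × 10^-3 × 90.03 = 0.2727 g

0.2727 g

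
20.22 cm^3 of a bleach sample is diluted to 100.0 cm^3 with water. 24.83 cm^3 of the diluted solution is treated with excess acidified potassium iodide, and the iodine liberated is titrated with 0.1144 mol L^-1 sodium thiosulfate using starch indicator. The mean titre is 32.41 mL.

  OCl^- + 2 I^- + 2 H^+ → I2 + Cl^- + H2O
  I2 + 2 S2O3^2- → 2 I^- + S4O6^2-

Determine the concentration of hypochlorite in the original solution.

0.3692 mol/L

n(S2O3^2-) = 0.03241 × 0.1144 = 3.708 × 10^-3 mol
n(I2) = n(S2O3^2-)/2 = 1.854 × 10^-3 mol
n(OCl^-) in the aliquot = 1.854 × 10^-3 mol (1:1 ratio)
[OCl^-]_dilute = 1.854 × 10^-3 / 0.02483 = 0.07466 mol/L
[OCl^-]_original = 0.07466 × 100.0/20.22 = 0.3692 mol/L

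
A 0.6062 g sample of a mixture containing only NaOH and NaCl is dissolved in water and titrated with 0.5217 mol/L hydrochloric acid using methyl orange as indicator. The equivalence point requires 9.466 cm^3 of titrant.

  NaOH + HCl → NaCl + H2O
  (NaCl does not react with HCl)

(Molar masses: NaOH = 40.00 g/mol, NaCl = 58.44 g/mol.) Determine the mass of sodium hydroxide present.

0.1975 g

n(HCl) = 0.009466 × 0.5217 = 4.938 × 10^-3 mol
Let x = n(NaOH), y = n(NaCl).
Titrant: 1x = 4.938 × 10^-3;  mass: 40.00x + 58.44y = 0.6062
Solving, x = 4.938 × 10^-3 mol, y = 6.993 × 10^-3 mol
mass of NaOH = 4.938 × 10^-3 × 40.00 = 0.1975 g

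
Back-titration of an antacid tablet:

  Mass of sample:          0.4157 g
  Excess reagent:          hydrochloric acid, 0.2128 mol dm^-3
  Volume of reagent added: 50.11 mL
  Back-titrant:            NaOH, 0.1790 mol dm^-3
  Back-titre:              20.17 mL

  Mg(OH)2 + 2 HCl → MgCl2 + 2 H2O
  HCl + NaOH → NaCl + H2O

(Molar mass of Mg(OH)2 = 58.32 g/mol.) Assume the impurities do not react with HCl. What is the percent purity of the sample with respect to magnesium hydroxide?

49.47 %

n(HCl) added = 0.05011 × 0.2128 = 0.01066 mol
n(NaOH) used in back-titration = 0.02017 × 0.1790 = 3.610 × 10^-3 mol
n(HCl) left over = 3.610 × 10^-3 mol (1:1 ratio)
n(HCl) consumed by analyte = 0.01066 − 3.610 × 10^-3 = 7.053 × 10^-3 mol
From the 1:2 ratio, n(Mg(OH)2) = 1/2 × 7.053 × 10^-3 = 3.526 × 10^-3 mol
mass of Mg(OH)2 = 3.526 × 10^-3 × 58.32 = 0.2057 g
% Mg(OH)2 = 0.2057 / 0.4157 × 100 = 49.47 %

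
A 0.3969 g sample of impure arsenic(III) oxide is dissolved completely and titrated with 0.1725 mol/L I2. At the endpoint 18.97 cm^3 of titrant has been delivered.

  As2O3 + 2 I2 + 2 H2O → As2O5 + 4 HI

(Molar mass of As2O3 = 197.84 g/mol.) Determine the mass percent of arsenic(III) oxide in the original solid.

81.56 %

n(I2) = 0.01897 L × 0.1725 mol/L = 3.272 × 10^-3 mol
From the 1:2 ratio, n(As2O3) = 1/2 × 3.272 × 10^-3 = 1.636 × 10^-3 mol
mass of As2O3 = 1.636 × 10^-3 × 197.84 g/mol = 0.3237 g
% As2O3 = 0.3237 / 0.3969 × 100 = 81.56 %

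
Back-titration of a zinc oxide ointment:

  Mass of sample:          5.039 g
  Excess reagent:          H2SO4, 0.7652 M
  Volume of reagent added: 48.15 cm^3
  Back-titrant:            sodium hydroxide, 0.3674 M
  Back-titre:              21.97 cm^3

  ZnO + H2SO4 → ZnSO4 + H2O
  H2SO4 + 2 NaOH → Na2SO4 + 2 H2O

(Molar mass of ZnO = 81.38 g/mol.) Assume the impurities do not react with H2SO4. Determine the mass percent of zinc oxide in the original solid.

n(H2SO4) added = 0.04815 × 0.7652 = 0.03684 mol
n(NaOH) used in back-titration = 0.02197 × 0.3674 = 8.072 × 10^-3 mol
From the 1:2 ratio, n(H2SO4) left over = 1/2 × 8.072 × 10^-3 = 4.036 × 10^-3 mol
n(H2SO4) consumed by analyte = 0.03684 − 4.036 × 10^-3 = 0.03281 mol
n(ZnO) = 0.03281 mol (1:1 ratio)
mass of ZnO = 0.03281 × 81.38 = 2.670 g
% ZnO = 2.670 / 5.039 × 100 = 52.99 %

52.99 %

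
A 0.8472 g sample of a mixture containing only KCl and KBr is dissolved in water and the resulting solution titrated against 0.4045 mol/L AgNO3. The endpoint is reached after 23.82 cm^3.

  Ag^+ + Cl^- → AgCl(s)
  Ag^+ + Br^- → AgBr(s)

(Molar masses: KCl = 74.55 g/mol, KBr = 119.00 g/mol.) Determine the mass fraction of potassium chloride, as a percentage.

59.27 %

n(AgNO3) = 0.02382 × 0.4045 = 9.635 × 10^-3 mol
Let x = n(KCl), y = n(KBr).
Titrant: 1x + 1y = 9.635 × 10^-3;  mass: 74.55x + 119.00y = 0.8472
Solving, x = 6.735 × 10^-3 mol, y = 2.900 × 10^-3 mol
mass of KCl = 6.735 × 10^-3 × 74.55 = 0.5021 g
% KCl = 0.5021 / 0.8472 × 100 = 59.27 %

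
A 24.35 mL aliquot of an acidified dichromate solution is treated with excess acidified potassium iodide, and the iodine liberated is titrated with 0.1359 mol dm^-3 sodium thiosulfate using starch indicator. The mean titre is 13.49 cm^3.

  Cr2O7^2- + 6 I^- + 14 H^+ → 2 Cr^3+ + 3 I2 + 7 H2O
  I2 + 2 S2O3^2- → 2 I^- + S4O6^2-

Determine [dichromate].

n(S2O3^2-) = 0.01349 × 0.1359 = 1.833 × 10^-3 mol
n(I2) = n(S2O3^2-)/2 = 9.166 × 10^-4 mol
From the 1:3 ratio, n(Cr2O7^2-) in the aliquot = 1/3 × 9.166 × 10^-4 = 3.055 × 10^-4 mol
[Cr2O7^2-] = 3.055 × 10^-4 / 0.02435 = 0.01255 mol/L

0.01255 mol/L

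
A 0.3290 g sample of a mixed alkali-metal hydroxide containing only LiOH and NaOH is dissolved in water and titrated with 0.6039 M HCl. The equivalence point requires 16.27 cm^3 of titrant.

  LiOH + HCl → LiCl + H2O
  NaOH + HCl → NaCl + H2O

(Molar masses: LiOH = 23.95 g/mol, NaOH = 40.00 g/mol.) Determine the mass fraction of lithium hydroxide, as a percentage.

29.04 %

n(HCl) = 0.01627 × 0.6039 = 9.825 × 10^-3 mol
Let x = n(LiOH), y = n(NaOH).
Titrant: 1x + 1y = 9.825 × 10^-3;  mass: 23.95x + 40.00y = 0.3290
Solving, x = 3.989 × 10^-3 mol, y = 5.837 × 10^-3 mol
mass of LiOH = 3.989 × 10^-3 × 23.95 = 0.09553 g
% LiOH = 0.09553 / 0.3290 × 100 = 29.04 %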